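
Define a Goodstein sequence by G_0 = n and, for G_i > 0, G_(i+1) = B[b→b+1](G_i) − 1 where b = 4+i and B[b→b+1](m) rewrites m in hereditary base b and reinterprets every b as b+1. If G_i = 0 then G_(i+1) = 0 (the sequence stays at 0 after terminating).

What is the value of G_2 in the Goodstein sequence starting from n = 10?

12

G_0=10  [base 4] 2·4 + 2  →[4↦5]→  2·5 + 2 = 12  −1 ⇒ G_1=11
G_1=11  [base 5] 2·5 + 1  →[5↦6]→  2·6 + 1 = 13  −1 ⇒ G_2=12
G_2=12  [base 6] 2·6  →[6↦7]→  2·7 = 14  −1 ⇒ G_3=13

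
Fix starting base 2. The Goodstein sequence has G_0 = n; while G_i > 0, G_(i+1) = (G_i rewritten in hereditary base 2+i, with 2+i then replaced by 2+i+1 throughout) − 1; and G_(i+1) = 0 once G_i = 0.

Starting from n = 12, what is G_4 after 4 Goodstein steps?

280019

base 2: 12 = 2^(2 + 1) + 2^2; at 3: 3^(3 + 1) + 3^3 = 108; next = 107
base 3: 107 = 3^(3 + 1) + 2·3^2 + 2·3 + 2; at 4: 4^(4 + 1) + 2·4^2 + 2·4 + 2 = 1066; next = 1065
base 4: 1065 = 4^(4 + 1) + 2·4^2 + 2·4 + 1; at 5: 5^(5 + 1) + 2·5^2 + 2·5 + 1 = 15686; next = 15685
base 5: 15685 = 5^(5 + 1) + 2·5^2 + 2·5; at 6: 6^(6 + 1) + 2·6^2 + 2·6 = 280020; next = 280019
base 6: 280019 = 6^(6 + 1) + 2·6^2 + 6 + 5; at 7: 7^(7 + 1) + 2·7^2 + 7 + 5 = 5764911; next = 5764910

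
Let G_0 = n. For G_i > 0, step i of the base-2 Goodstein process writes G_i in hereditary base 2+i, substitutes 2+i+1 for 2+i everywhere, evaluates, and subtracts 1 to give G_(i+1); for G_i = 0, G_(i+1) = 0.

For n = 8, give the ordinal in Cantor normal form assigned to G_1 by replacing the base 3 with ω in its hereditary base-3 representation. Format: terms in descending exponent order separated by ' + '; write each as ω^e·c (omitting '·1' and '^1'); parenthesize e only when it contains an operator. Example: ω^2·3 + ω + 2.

ω^ω·2 + ω^2·2 + ω·2 + 2

step 0: 8 = 2^(2 + 1); sub 3 for 2: 3^(3 + 1); = 81; G_1 = 81−1 = 80
step 1: 80 = 2·3^3 + 2·3^2 + 2·3 + 2; sub 4 for 3: 2·4^4 + 2·4^2 + 2·4 + 2; = 554; G_2 = 554−1 = 553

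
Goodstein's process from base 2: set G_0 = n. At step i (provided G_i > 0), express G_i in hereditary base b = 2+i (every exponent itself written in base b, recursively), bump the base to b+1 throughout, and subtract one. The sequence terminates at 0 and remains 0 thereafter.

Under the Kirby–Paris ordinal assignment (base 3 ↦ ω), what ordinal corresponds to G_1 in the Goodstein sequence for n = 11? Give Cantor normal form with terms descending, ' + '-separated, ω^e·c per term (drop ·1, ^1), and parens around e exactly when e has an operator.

[0] 11 ≡ 2^(2 + 1) + 2 + 1 (base 2). Lift 3: 85. −1: 84.
[1] 84 ≡ 3^(3 + 1) + 3 (base 3). Lift 4: 1028. −1: 1027.

ω^(ω + 1) + ω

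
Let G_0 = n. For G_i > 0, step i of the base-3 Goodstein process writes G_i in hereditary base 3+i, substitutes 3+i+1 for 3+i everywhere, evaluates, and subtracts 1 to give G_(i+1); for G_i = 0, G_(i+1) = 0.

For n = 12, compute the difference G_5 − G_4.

14

i=0: 12 = 3^2 + 3 (b=3); 3→4: 4^2 + 4 = 20; 20−1 = 19
i=1: 19 = 4^2 + 3 (b=4); 4→5: 5^2 + 3 = 28; 28−1 = 27
i=2: 27 = 5^2 + 2 (b=5); 5→6: 6^2 + 2 = 38; 38−1 = 37
i=3: 37 = 6^2 + 1 (b=6); 6→7: 7^2 + 1 = 50; 50−1 = 49
i=4: 49 = 7^2 (b=7); 7→8: 8^2 = 64; 64−1 = 63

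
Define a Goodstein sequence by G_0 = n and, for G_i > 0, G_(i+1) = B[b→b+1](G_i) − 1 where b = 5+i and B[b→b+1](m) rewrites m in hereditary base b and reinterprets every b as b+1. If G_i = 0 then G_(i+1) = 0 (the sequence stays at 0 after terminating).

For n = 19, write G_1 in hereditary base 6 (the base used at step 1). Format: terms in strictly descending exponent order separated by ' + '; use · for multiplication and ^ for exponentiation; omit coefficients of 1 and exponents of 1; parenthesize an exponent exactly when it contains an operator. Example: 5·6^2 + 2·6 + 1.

3·6 + 3

step 0: 19 = 3·5 + 4; sub 6 for 5: 3·6 + 4; = 22; G_1 = 22−1 = 21
step 1: 21 = 3·6 + 3; sub 7 for 6: 3·7 + 3; = 24; G_2 = 24−1 = 23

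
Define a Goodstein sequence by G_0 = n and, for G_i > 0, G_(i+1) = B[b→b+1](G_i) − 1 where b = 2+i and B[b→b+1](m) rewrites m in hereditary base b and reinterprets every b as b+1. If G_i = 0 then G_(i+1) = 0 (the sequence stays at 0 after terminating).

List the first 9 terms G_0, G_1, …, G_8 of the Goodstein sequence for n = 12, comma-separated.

12, 107, 1065, 15685, 280019, 5764910, 134217867, 3486784574, 100000000211

[0] 12 ≡ 2^(2 + 1) + 2^2 (base 2). Lift 3: 108. −1: 107.
[1] 107 ≡ 3^(3 + 1) + 2·3^2 + 2·3 + 2 (base 3). Lift 4: 1066. −1: 1065.
[2] 1065 ≡ 4^(4 + 1) + 2·4^2 + 2·4 + 1 (base 4). Lift 5: 15686. −1: 15685.
[3] 15685 ≡ 5^(5 + 1) + 2·5^2 + 2·5 (base 5). Lift 6: 280020. −1: 280019.
[4] 280019 ≡ 6^(6 + 1) + 2·6^2 + 6 + 5 (base 6). Lift 7: 5764911. −1: 5764910.
[5] 5764910 ≡ 7^(7 + 1) + 2·7^2 + 7 + 4 (base 7). Lift 8: 134217868. −1: 134217867.
[6] 134217867 ≡ 8^(8 + 1) + 2·8^2 + 8 + 3 (base 8). Lift 9: 3486784575. −1: 3486784574.
[7] 3486784574 ≡ 9^(9 + 1) + 2·9^2 + 9 + 2 (base 9). Lift 10: 100000000212. −1: 100000000211.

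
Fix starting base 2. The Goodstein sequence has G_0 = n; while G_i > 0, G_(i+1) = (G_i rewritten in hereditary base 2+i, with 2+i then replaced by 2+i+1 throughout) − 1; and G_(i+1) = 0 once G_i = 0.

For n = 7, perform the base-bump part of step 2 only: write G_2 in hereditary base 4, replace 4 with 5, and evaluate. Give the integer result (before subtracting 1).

7 —HB2→ 2^2 + 2 + 1 —bump→ 3^3 + 3 + 1 = 31 —(−1)→ 30
30 —HB3→ 3^3 + 3 —bump→ 4^4 + 4 = 260 —(−1)→ 259
259 —HB4→ 4^4 + 3 —bump→ 5^5 + 3 = 3128 —(−1)→ 3127

3128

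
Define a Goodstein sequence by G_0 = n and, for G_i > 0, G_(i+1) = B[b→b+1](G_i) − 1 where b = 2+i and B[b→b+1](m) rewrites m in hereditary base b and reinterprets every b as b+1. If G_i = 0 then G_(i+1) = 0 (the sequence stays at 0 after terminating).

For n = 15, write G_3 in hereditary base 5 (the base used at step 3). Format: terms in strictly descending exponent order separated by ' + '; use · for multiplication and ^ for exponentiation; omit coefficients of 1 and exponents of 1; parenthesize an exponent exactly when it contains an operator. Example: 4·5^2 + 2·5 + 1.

step 0: 15 = 2^(2 + 1) + 2^2 + 2 + 1; sub 3 for 2: 3^(3 + 1) + 3^3 + 3 + 1; = 112; G_1 = 112−1 = 111
step 1: 111 = 3^(3 + 1) + 3^3 + 3; sub 4 for 3: 4^(4 + 1) + 4^4 + 4; = 1284; G_2 = 1284−1 = 1283
step 2: 1283 = 4^(4 + 1) + 4^4 + 3; sub 5 for 4: 5^(5 + 1) + 5^5 + 3; = 18753; G_3 = 18753−1 = 18752
step 3: 18752 = 5^(5 + 1) + 5^5 + 2; sub 6 for 5: 6^(6 + 1) + 6^6 + 2; = 326594; G_4 = 326594−1 = 326593

5^(5 + 1) + 5^5 + 2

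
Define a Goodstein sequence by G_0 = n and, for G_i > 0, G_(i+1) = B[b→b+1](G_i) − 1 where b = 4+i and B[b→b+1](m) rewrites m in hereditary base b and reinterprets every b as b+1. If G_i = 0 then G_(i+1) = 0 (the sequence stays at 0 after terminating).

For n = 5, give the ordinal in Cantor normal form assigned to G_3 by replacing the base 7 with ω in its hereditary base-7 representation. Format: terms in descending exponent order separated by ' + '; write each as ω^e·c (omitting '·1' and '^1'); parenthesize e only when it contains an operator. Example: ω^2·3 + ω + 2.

4

G_0=5  [base 4] 4 + 1  →[4↦5]→  5 + 1 = 6  −1 ⇒ G_1=5
G_1=5  [base 5] 5  →[5↦6]→  6 = 6  −1 ⇒ G_2=5
G_2=5  [base 6] 5  →[6↦7]→  5 = 5  −1 ⇒ G_3=4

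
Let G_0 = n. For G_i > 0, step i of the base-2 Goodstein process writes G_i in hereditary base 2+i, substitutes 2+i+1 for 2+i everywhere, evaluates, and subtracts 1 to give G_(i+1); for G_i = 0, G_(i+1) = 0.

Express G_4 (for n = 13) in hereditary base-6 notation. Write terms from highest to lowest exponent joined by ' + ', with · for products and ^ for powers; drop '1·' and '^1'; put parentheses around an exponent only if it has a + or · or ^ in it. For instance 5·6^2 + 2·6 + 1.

G_0=13  [base 2] 2^(2 + 1) + 2^2 + 1  →[2↦3]→  3^(3 + 1) + 3^3 + 1 = 109  −1 ⇒ G_1=108
G_1=108  [base 3] 3^(3 + 1) + 3^3  →[3↦4]→  4^(4 + 1) + 4^4 = 1280  −1 ⇒ G_2=1279
G_2=1279  [base 4] 4^(4 + 1) + 3·4^3 + 3·4^2 + 3·4 + 3  →[4↦5]→  5^(5 + 1) + 3·5^3 + 3·5^2 + 3·5 + 3 = 16093  −1 ⇒ G_3=16092
G_3=16092  [base 5] 5^(5 + 1) + 3·5^3 + 3·5^2 + 3·5 + 2  →[5↦6]→  6^(6 + 1) + 3·6^3 + 3·6^2 + 3·6 + 2 = 280712  −1 ⇒ G_4=280711
G_4=280711  [base 6] 6^(6 + 1) + 3·6^3 + 3·6^2 + 3·6 + 1  →[6↦7]→  7^(7 + 1) + 3·7^3 + 3·7^2 + 3·7 + 1 = 5765999  −1 ⇒ G_5=5765998

6^(6 + 1) + 3·6^3 + 3·6^2 + 3·6 + 1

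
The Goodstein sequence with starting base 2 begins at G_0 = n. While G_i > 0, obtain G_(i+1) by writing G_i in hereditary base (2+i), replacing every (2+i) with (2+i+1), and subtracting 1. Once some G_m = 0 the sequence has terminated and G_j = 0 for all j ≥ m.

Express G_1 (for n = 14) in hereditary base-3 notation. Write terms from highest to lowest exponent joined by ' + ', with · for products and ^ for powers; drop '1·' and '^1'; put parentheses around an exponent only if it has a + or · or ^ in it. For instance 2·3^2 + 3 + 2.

base 2: 14 = 2^(2 + 1) + 2^2 + 2; at 3: 3^(3 + 1) + 3^3 + 3 = 111; next = 110
base 3: 110 = 3^(3 + 1) + 3^3 + 2; at 4: 4^(4 + 1) + 4^4 + 2 = 1282; next = 1281

3^(3 + 1) + 3^3 + 2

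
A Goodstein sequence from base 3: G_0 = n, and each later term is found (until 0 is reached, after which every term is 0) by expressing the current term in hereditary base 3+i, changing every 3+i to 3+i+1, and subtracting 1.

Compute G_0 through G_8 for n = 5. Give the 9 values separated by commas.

i=0: 5 = 3 + 2 (b=3); 3→4: 4 + 2 = 6; 6−1 = 5
i=1: 5 = 4 + 1 (b=4); 4→5: 5 + 1 = 6; 6−1 = 5
i=2: 5 = 5 (b=5); 5→6: 6 = 6; 6−1 = 5
i=3: 5 = 5 (b=6); 6→7: 5 = 5; 5−1 = 4
i=4: 4 = 4 (b=7); 7→8: 4 = 4; 4−1 = 3
i=5: 3 = 3 (b=8); 8→9: 3 = 3; 3−1 = 2
i=6: 2 = 2 (b=9); 9→10: 2 = 2; 2−1 = 1
i=7: 1 = 1 (b=10); 10→11: 1 = 1; 1−1 = 0

5, 5, 5, 5, 4, 3, 2, 1, 0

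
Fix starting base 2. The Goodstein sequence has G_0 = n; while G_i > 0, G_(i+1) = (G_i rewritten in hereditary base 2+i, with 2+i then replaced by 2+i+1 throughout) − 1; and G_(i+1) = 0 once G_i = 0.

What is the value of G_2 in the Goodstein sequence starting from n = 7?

[0] 7 ≡ 2^2 + 2 + 1 (base 2). Lift 3: 31. −1: 30.
[1] 30 ≡ 3^3 + 3 (base 3). Lift 4: 260. −1: 259.

259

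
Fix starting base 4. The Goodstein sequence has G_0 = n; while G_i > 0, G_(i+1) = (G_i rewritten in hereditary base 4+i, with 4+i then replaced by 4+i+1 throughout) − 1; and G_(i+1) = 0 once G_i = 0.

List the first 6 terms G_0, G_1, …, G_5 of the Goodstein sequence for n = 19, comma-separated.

19, 27, 37, 49, 63, 69

G_0=19  [base 4] 4^2 + 3  →[4↦5]→  5^2 + 3 = 28  −1 ⇒ G_1=27
G_1=27  [base 5] 5^2 + 2  →[5↦6]→  6^2 + 2 = 38  −1 ⇒ G_2=37
G_2=37  [base 6] 6^2 + 1  →[6↦7]→  7^2 + 1 = 50  −1 ⇒ G_3=49
G_3=49  [base 7] 7^2  →[7↦8]→  8^2 = 64  −1 ⇒ G_4=63
G_4=63  [base 8] 7·8 + 7  →[8↦9]→  7·9 + 7 = 70  −1 ⇒ G_5=69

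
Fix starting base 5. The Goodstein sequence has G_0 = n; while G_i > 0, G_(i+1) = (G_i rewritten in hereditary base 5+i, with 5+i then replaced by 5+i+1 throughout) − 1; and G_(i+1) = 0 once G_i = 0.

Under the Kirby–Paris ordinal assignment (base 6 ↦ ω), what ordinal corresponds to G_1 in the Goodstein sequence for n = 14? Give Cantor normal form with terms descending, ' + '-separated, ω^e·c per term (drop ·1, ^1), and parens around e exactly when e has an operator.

G_0=14  [base 5] 2·5 + 4  →[5↦6]→  2·6 + 4 = 16  −1 ⇒ G_1=15
G_1=15  [base 6] 2·6 + 3  →[6↦7]→  2·7 + 3 = 17  −1 ⇒ G_2=16

ω·2 + 3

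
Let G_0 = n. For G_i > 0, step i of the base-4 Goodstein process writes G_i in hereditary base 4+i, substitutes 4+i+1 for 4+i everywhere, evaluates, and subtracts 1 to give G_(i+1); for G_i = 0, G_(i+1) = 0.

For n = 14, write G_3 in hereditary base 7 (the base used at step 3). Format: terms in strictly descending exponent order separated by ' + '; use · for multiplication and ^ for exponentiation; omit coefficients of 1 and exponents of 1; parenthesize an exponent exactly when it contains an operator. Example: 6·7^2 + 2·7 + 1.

2·7 + 6

[0] 14 ≡ 3·4 + 2 (base 4). Lift 5: 17. −1: 16.
[1] 16 ≡ 3·5 + 1 (base 5). Lift 6: 19. −1: 18.
[2] 18 ≡ 3·6 (base 6). Lift 7: 21. −1: 20.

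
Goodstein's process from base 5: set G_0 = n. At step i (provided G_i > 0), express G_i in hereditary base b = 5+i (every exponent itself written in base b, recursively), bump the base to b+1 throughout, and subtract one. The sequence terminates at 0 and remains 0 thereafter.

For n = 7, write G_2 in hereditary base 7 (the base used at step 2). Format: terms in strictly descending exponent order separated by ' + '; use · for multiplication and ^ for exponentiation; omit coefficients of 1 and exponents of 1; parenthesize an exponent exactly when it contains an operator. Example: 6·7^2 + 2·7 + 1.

7

step 0: 7 = 5 + 2; sub 6 for 5: 6 + 2; = 8; G_1 = 8−1 = 7
step 1: 7 = 6 + 1; sub 7 for 6: 7 + 1; = 8; G_2 = 8−1 = 7
step 2: 7 = 7; sub 8 for 7: 8; = 8; G_3 = 8−1 = 7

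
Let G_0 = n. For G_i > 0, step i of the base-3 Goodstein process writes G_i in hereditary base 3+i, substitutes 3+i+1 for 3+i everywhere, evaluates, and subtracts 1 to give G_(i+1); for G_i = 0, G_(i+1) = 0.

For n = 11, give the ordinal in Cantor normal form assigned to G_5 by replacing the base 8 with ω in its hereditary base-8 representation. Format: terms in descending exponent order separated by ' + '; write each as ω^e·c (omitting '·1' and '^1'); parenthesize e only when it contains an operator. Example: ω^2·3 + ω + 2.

[0] 11 ≡ 3^2 + 2 (base 3). Lift 4: 18. −1: 17.
[1] 17 ≡ 4^2 + 1 (base 4). Lift 5: 26. −1: 25.
[2] 25 ≡ 5^2 (base 5). Lift 6: 36. −1: 35.
[3] 35 ≡ 5·6 + 5 (base 6). Lift 7: 40. −1: 39.
[4] 39 ≡ 5·7 + 4 (base 7). Lift 8: 44. −1: 43.
[5] 43 ≡ 5·8 + 3 (base 8). Lift 9: 48. −1: 47.

ω·5 + 3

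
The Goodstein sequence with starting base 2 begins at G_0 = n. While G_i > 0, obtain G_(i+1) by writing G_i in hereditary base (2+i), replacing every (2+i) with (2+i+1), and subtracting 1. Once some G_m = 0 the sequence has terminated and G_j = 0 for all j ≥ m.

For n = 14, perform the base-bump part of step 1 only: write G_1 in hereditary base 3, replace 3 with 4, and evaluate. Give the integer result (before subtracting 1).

1282

i=0: 14 = 2^(2 + 1) + 2^2 + 2 (b=2); 2→3: 3^(3 + 1) + 3^3 + 3 = 111; 111−1 = 110
i=1: 110 = 3^(3 + 1) + 3^3 + 2 (b=3); 3→4: 4^(4 + 1) + 4^4 + 2 = 1282; 1282−1 = 1281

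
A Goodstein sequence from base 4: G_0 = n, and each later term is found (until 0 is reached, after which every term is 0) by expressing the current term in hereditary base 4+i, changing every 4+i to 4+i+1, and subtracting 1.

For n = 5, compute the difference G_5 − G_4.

i=0: 5 = 4 + 1 (b=4); 4→5: 5 + 1 = 6; 6−1 = 5
i=1: 5 = 5 (b=5); 5→6: 6 = 6; 6−1 = 5
i=2: 5 = 5 (b=6); 6→7: 5 = 5; 5−1 = 4
i=3: 4 = 4 (b=7); 7→8: 4 = 4; 4−1 = 3
i=4: 3 = 3 (b=8); 8→9: 3 = 3; 3−1 = 2

-1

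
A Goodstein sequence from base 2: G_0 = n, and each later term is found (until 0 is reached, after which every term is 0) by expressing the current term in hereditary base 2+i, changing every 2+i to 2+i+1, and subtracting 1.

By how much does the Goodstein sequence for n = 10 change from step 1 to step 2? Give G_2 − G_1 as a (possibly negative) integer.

942

i=0: 10 = 2^(2 + 1) + 2 (b=2); 2→3: 3^(3 + 1) + 3 = 84; 84−1 = 83
i=1: 83 = 3^(3 + 1) + 2 (b=3); 3→4: 4^(4 + 1) + 2 = 1026; 1026−1 = 1025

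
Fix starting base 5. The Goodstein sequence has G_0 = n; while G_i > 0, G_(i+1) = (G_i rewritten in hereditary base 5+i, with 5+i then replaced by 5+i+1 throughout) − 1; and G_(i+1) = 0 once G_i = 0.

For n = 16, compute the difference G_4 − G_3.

1

G_0=16  [base 5] 3·5 + 1  →[5↦6]→  3·6 + 1 = 19  −1 ⇒ G_1=18
G_1=18  [base 6] 3·6  →[6↦7]→  3·7 = 21  −1 ⇒ G_2=20
G_2=20  [base 7] 2·7 + 6  →[7↦8]→  2·8 + 6 = 22  −1 ⇒ G_3=21
G_3=21  [base 8] 2·8 + 5  →[8↦9]→  2·9 + 5 = 23  −1 ⇒ G_4=22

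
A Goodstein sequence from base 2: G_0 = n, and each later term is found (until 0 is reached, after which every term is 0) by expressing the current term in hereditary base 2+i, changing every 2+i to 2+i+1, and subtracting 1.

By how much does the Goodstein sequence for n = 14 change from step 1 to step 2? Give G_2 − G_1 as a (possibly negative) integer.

1171

base 2: 14 = 2^(2 + 1) + 2^2 + 2; at 3: 3^(3 + 1) + 3^3 + 3 = 111; next = 110
base 3: 110 = 3^(3 + 1) + 3^3 + 2; at 4: 4^(4 + 1) + 4^4 + 2 = 1282; next = 1281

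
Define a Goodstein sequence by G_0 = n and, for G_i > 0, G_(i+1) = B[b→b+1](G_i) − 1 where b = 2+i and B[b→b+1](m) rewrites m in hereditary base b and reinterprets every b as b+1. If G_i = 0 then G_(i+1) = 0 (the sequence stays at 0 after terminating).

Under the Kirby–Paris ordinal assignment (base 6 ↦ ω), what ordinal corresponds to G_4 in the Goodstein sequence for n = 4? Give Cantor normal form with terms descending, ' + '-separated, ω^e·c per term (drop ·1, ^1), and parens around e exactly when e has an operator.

4 —HB2→ 2^2 —bump→ 3^3 = 27 —(−1)→ 26
26 —HB3→ 2·3^2 + 2·3 + 2 —bump→ 2·4^2 + 2·4 + 2 = 42 —(−1)→ 41
41 —HB4→ 2·4^2 + 2·4 + 1 —bump→ 2·5^2 + 2·5 + 1 = 61 —(−1)→ 60
60 —HB5→ 2·5^2 + 2·5 —bump→ 2·6^2 + 2·6 = 84 —(−1)→ 83
83 —HB6→ 2·6^2 + 6 + 5 —bump→ 2·7^2 + 7 + 5 = 110 —(−1)→ 109

ω^2·2 + ω + 5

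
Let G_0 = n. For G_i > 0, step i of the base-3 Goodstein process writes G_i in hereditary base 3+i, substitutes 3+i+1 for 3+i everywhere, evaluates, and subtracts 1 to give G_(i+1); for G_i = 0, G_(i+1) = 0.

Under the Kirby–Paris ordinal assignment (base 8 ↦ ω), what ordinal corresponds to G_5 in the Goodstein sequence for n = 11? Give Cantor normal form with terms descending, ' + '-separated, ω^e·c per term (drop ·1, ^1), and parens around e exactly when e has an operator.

step 0: 11 = 3^2 + 2; sub 4 for 3: 4^2 + 2; = 18; G_1 = 18−1 = 17
step 1: 17 = 4^2 + 1; sub 5 for 4: 5^2 + 1; = 26; G_2 = 26−1 = 25
step 2: 25 = 5^2; sub 6 for 5: 6^2; = 36; G_3 = 36−1 = 35
step 3: 35 = 5·6 + 5; sub 7 for 6: 5·7 + 5; = 40; G_4 = 40−1 = 39
step 4: 39 = 5·7 + 4; sub 8 for 7: 5·8 + 4; = 44; G_5 = 44−1 = 43
step 5: 43 = 5·8 + 3; sub 9 for 8: 5·9 + 3; = 48; G_6 = 48−1 = 47

ω·5 + 3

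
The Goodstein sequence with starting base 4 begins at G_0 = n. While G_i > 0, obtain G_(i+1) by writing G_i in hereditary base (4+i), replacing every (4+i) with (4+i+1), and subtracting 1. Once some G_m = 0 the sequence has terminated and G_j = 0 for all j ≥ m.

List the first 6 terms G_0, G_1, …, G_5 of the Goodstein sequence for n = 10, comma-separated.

10, 11, 12, 13, 13, 13

10 —HB4→ 2·4 + 2 —bump→ 2·5 + 2 = 12 —(−1)→ 11
11 —HB5→ 2·5 + 1 —bump→ 2·6 + 1 = 13 —(−1)→ 12
12 —HB6→ 2·6 —bump→ 2·7 = 14 —(−1)→ 13
13 —HB7→ 7 + 6 —bump→ 8 + 6 = 14 —(−1)→ 13
13 —HB8→ 8 + 5 —bump→ 9 + 5 = 14 —(−1)→ 13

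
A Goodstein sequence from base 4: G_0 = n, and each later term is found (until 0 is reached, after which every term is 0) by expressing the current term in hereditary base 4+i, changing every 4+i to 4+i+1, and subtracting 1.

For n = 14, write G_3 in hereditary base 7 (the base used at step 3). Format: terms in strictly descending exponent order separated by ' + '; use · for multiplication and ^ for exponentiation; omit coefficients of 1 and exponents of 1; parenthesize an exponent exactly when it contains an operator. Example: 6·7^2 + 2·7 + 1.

step 0: 14 = 3·4 + 2; sub 5 for 4: 3·5 + 2; = 17; G_1 = 17−1 = 16
step 1: 16 = 3·5 + 1; sub 6 for 5: 3·6 + 1; = 19; G_2 = 19−1 = 18
step 2: 18 = 3·6; sub 7 for 6: 3·7; = 21; G_3 = 21−1 = 20
step 3: 20 = 2·7 + 6; sub 8 for 7: 2·8 + 6; = 22; G_4 = 22−1 = 21

2·7 + 6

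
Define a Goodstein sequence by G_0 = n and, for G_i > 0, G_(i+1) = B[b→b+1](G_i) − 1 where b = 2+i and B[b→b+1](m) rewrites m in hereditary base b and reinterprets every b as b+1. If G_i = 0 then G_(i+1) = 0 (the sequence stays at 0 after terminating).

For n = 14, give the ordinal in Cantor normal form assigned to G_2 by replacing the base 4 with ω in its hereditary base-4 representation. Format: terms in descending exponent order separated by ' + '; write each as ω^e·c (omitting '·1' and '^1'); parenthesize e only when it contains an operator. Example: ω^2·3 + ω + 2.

ω^(ω + 1) + ω^ω + 1

14 —HB2→ 2^(2 + 1) + 2^2 + 2 —bump→ 3^(3 + 1) + 3^3 + 3 = 111 —(−1)→ 110
110 —HB3→ 3^(3 + 1) + 3^3 + 2 —bump→ 4^(4 + 1) + 4^4 + 2 = 1282 —(−1)→ 1281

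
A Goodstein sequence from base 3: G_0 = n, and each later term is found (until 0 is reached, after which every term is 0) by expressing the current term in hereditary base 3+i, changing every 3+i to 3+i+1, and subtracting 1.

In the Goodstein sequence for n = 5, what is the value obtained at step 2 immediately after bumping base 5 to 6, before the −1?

(0) 5|_3 = 3 + 2 ↦ 4 + 2|_4 = 6 ⇒ 5
(1) 5|_4 = 4 + 1 ↦ 5 + 1|_5 = 6 ⇒ 5
(2) 5|_5 = 5 ↦ 6|_6 = 6 ⇒ 5

6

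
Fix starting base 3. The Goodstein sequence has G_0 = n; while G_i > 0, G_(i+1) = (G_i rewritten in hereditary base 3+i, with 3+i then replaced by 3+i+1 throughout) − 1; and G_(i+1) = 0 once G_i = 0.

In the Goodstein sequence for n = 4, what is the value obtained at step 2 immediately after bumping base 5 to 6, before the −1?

4

4 —HB3→ 3 + 1 —bump→ 4 + 1 = 5 —(−1)→ 4
4 —HB4→ 4 —bump→ 5 = 5 —(−1)→ 4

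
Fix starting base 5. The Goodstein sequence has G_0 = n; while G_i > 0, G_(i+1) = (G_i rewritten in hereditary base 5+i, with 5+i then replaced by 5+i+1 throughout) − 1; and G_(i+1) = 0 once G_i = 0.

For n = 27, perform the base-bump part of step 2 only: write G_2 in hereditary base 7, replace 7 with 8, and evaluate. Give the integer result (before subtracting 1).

27 —HB5→ 5^2 + 2 —bump→ 6^2 + 2 = 38 —(−1)→ 37
37 —HB6→ 6^2 + 1 —bump→ 7^2 + 1 = 50 —(−1)→ 49
49 —HB7→ 7^2 —bump→ 8^2 = 64 —(−1)→ 63

64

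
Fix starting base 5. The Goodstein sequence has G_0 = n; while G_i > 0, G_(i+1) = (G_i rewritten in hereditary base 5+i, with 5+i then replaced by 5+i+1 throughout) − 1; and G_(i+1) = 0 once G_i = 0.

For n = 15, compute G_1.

base 5: 15 = 3·5; at 6: 3·6 = 18; next = 17
base 6: 17 = 2·6 + 5; at 7: 2·7 + 5 = 19; next = 18

17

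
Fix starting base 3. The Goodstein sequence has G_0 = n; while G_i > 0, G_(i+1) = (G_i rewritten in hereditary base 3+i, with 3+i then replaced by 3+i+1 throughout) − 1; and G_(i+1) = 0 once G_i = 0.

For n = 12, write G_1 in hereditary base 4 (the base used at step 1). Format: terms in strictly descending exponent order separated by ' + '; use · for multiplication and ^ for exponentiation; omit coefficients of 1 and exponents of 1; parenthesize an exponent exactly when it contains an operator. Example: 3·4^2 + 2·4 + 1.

4^2 + 3

G_0=12  [base 3] 3^2 + 3  →[3↦4]→  4^2 + 4 = 20  −1 ⇒ G_1=19
G_1=19  [base 4] 4^2 + 3  →[4↦5]→  5^2 + 3 = 28  −1 ⇒ G_2=27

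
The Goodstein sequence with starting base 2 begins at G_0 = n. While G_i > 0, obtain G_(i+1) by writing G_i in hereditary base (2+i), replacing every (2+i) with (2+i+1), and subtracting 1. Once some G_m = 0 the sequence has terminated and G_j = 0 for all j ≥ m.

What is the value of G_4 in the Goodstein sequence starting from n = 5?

step 0: 5 = 2^2 + 1; sub 3 for 2: 3^3 + 1; = 28; G_1 = 28−1 = 27
step 1: 27 = 3^3; sub 4 for 3: 4^4; = 256; G_2 = 256−1 = 255
step 2: 255 = 3·4^3 + 3·4^2 + 3·4 + 3; sub 5 for 4: 3·5^3 + 3·5^2 + 3·5 + 3; = 468; G_3 = 468−1 = 467
step 3: 467 = 3·5^3 + 3·5^2 + 3·5 + 2; sub 6 for 5: 3·6^3 + 3·6^2 + 3·6 + 2; = 776; G_4 = 776−1 = 775
step 4: 775 = 3·6^3 + 3·6^2 + 3·6 + 1; sub 7 for 6: 3·7^3 + 3·7^2 + 3·7 + 1; = 1198; G_5 = 1198−1 = 1197

775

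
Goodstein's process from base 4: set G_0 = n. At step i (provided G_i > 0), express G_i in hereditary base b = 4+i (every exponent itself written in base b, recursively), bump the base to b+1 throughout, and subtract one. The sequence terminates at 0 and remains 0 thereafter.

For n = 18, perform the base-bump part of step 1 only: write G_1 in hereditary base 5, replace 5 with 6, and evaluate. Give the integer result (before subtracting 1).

37

i=0: 18 = 4^2 + 2 (b=4); 4→5: 5^2 + 2 = 27; 27−1 = 26
i=1: 26 = 5^2 + 1 (b=5); 5→6: 6^2 + 1 = 37; 37−1 = 36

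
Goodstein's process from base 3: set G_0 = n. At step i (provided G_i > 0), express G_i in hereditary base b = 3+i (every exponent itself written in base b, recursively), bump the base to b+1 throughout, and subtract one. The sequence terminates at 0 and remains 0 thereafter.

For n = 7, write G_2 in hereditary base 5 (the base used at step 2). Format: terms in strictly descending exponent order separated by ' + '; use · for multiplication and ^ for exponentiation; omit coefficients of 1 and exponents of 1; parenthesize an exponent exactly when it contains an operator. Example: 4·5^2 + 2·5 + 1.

base 3: 7 = 2·3 + 1; at 4: 2·4 + 1 = 9; next = 8
base 4: 8 = 2·4; at 5: 2·5 = 10; next = 9

5 + 4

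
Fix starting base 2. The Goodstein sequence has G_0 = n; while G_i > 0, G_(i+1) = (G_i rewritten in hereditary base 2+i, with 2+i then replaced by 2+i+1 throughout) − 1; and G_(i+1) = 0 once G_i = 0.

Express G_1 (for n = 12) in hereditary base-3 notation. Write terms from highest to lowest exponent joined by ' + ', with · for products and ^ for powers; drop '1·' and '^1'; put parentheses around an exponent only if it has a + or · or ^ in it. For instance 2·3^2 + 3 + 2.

(0) 12|_2 = 2^(2 + 1) + 2^2 ↦ 3^(3 + 1) + 3^3|_3 = 108 ⇒ 107
(1) 107|_3 = 3^(3 + 1) + 2·3^2 + 2·3 + 2 ↦ 4^(4 + 1) + 2·4^2 + 2·4 + 2|_4 = 1066 ⇒ 1065

3^(3 + 1) + 2·3^2 + 2·3 + 2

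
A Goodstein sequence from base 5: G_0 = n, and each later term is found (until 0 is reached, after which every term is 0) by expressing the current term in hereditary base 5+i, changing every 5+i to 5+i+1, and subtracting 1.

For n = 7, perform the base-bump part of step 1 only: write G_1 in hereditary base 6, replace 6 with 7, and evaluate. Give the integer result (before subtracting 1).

8

[0] 7 ≡ 5 + 2 (base 5). Lift 6: 8. −1: 7.
[1] 7 ≡ 6 + 1 (base 6). Lift 7: 8. −1: 7.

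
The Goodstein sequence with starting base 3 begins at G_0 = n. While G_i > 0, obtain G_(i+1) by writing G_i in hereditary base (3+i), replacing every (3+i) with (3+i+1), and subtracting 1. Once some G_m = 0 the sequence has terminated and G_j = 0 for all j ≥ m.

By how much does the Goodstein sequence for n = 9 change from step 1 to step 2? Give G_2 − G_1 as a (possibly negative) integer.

2

base 3: 9 = 3^2; at 4: 4^2 = 16; next = 15
base 4: 15 = 3·4 + 3; at 5: 3·5 + 3 = 18; next = 17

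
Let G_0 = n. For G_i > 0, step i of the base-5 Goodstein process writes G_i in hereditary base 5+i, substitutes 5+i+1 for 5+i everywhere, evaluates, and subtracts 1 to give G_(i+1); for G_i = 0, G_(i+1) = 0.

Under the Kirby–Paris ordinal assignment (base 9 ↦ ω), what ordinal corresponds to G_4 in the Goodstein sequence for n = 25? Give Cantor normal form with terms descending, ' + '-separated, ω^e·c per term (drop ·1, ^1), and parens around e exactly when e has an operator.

ω·5 + 2

[0] 25 ≡ 5^2 (base 5). Lift 6: 36. −1: 35.
[1] 35 ≡ 5·6 + 5 (base 6). Lift 7: 40. −1: 39.
[2] 39 ≡ 5·7 + 4 (base 7). Lift 8: 44. −1: 43.
[3] 43 ≡ 5·8 + 3 (base 8). Lift 9: 48. −1: 47.
[4] 47 ≡ 5·9 + 2 (base 9). Lift 10: 52. −1: 51.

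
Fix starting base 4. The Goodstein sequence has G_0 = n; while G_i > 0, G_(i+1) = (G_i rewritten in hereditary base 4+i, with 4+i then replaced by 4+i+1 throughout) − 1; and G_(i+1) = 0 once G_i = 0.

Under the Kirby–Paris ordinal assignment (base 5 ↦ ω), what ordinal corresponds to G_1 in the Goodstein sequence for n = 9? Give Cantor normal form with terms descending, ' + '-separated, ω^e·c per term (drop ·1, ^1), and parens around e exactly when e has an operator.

ω·2

(0) 9|_4 = 2·4 + 1 ↦ 2·5 + 1|_5 = 11 ⇒ 10
(1) 10|_5 = 2·5 ↦ 2·6|_6 = 12 ⇒ 11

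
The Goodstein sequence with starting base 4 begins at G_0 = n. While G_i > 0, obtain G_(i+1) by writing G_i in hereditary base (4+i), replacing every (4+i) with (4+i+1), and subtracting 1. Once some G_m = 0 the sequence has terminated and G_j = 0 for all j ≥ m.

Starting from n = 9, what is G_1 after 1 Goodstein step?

[0] 9 ≡ 2·4 + 1 (base 4). Lift 5: 11. −1: 10.
[1] 10 ≡ 2·5 (base 5). Lift 6: 12. −1: 11.

10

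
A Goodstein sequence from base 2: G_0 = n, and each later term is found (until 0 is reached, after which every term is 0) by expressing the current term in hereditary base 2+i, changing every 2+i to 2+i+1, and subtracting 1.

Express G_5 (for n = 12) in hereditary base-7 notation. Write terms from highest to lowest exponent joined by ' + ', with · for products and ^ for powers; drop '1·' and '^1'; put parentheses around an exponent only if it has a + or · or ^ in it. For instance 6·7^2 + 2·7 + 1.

7^(7 + 1) + 2·7^2 + 7 + 4

(0) 12|_2 = 2^(2 + 1) + 2^2 ↦ 3^(3 + 1) + 3^3|_3 = 108 ⇒ 107
(1) 107|_3 = 3^(3 + 1) + 2·3^2 + 2·3 + 2 ↦ 4^(4 + 1) + 2·4^2 + 2·4 + 2|_4 = 1066 ⇒ 1065
(2) 1065|_4 = 4^(4 + 1) + 2·4^2 + 2·4 + 1 ↦ 5^(5 + 1) + 2·5^2 + 2·5 + 1|_5 = 15686 ⇒ 15685
(3) 15685|_5 = 5^(5 + 1) + 2·5^2 + 2·5 ↦ 6^(6 + 1) + 2·6^2 + 2·6|_6 = 280020 ⇒ 280019
(4) 280019|_6 = 6^(6 + 1) + 2·6^2 + 6 + 5 ↦ 7^(7 + 1) + 2·7^2 + 7 + 5|_7 = 5764911 ⇒ 5764910
(5) 5764910|_7 = 7^(7 + 1) + 2·7^2 + 7 + 4 ↦ 8^(8 + 1) + 2·8^2 + 8 + 4|_8 = 134217868 ⇒ 134217867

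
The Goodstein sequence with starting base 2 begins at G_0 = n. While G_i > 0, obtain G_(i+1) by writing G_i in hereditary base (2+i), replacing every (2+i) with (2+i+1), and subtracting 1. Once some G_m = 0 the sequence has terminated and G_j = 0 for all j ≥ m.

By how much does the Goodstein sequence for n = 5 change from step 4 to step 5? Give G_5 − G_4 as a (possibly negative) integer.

422

(0) 5|_2 = 2^2 + 1 ↦ 3^3 + 1|_3 = 28 ⇒ 27
(1) 27|_3 = 3^3 ↦ 4^4|_4 = 256 ⇒ 255
(2) 255|_4 = 3·4^3 + 3·4^2 + 3·4 + 3 ↦ 3·5^3 + 3·5^2 + 3·5 + 3|_5 = 468 ⇒ 467
(3) 467|_5 = 3·5^3 + 3·5^2 + 3·5 + 2 ↦ 3·6^3 + 3·6^2 + 3·6 + 2|_6 = 776 ⇒ 775
(4) 775|_6 = 3·6^3 + 3·6^2 + 3·6 + 1 ↦ 3·7^3 + 3·7^2 + 3·7 + 1|_7 = 1198 ⇒ 1197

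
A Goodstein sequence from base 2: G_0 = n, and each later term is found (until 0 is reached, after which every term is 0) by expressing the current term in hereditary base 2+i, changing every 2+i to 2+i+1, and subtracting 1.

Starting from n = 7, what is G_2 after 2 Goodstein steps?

(0) 7|_2 = 2^2 + 2 + 1 ↦ 3^3 + 3 + 1|_3 = 31 ⇒ 30
(1) 30|_3 = 3^3 + 3 ↦ 4^4 + 4|_4 = 260 ⇒ 259
(2) 259|_4 = 4^4 + 3 ↦ 5^5 + 3|_5 = 3128 ⇒ 3127

259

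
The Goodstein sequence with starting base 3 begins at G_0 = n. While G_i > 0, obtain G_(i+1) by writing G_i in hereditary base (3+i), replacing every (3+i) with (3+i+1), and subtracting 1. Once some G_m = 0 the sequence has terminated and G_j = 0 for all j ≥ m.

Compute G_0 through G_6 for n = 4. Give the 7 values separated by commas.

4 —HB3→ 3 + 1 —bump→ 4 + 1 = 5 —(−1)→ 4
4 —HB4→ 4 —bump→ 5 = 5 —(−1)→ 4
4 —HB5→ 4 —bump→ 4 = 4 —(−1)→ 3
3 —HB6→ 3 —bump→ 3 = 3 —(−1)→ 2
2 —HB7→ 2 —bump→ 2 = 2 —(−1)→ 1
1 —HB8→ 1 —bump→ 1 = 1 —(−1)→ 0

4, 4, 4, 3, 2, 1, 0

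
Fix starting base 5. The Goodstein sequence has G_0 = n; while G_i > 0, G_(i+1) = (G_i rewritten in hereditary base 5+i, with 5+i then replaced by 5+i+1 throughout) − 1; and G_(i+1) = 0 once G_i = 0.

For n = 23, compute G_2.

step 0: 23 = 4·5 + 3; sub 6 for 5: 4·6 + 3; = 27; G_1 = 27−1 = 26
step 1: 26 = 4·6 + 2; sub 7 for 6: 4·7 + 2; = 30; G_2 = 30−1 = 29
step 2: 29 = 4·7 + 1; sub 8 for 7: 4·8 + 1; = 33; G_3 = 33−1 = 32

29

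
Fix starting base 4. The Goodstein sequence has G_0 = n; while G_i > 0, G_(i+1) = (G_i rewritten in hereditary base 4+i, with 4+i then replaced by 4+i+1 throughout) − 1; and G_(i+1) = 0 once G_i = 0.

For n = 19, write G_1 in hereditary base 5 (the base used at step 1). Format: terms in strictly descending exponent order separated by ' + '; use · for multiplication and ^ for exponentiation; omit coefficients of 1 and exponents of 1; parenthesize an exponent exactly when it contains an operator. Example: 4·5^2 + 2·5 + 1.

5^2 + 2

(0) 19|_4 = 4^2 + 3 ↦ 5^2 + 3|_5 = 28 ⇒ 27
(1) 27|_5 = 5^2 + 2 ↦ 6^2 + 2|_6 = 38 ⇒ 37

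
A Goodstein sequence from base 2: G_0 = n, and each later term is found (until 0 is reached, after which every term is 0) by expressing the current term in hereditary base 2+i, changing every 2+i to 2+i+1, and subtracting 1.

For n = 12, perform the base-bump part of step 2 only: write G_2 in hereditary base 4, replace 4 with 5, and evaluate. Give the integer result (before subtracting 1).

G_0=12  [base 2] 2^(2 + 1) + 2^2  →[2↦3]→  3^(3 + 1) + 3^3 = 108  −1 ⇒ G_1=107
G_1=107  [base 3] 3^(3 + 1) + 2·3^2 + 2·3 + 2  →[3↦4]→  4^(4 + 1) + 2·4^2 + 2·4 + 2 = 1066  −1 ⇒ G_2=1065

15686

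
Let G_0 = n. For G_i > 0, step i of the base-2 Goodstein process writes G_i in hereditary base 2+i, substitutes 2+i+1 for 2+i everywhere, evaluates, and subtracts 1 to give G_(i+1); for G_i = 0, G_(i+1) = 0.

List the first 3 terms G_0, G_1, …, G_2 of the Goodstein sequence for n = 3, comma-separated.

3, 3, 3

(0) 3|_2 = 2 + 1 ↦ 3 + 1|_3 = 4 ⇒ 3
(1) 3|_3 = 3 ↦ 4|_4 = 4 ⇒ 3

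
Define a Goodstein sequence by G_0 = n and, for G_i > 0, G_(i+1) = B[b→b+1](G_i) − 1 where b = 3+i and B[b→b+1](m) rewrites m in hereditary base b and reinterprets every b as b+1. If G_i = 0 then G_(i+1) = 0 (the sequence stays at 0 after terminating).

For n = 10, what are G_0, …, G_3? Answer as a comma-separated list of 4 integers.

base 3: 10 = 3^2 + 1; at 4: 4^2 + 1 = 17; next = 16
base 4: 16 = 4^2; at 5: 5^2 = 25; next = 24
base 5: 24 = 4·5 + 4; at 6: 4·6 + 4 = 28; next = 27

10, 16, 24, 27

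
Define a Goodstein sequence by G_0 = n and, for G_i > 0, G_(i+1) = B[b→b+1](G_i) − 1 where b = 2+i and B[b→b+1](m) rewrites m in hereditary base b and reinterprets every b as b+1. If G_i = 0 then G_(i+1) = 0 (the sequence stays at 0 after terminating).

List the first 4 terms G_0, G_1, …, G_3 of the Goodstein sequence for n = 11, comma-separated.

11, 84, 1027, 15627

i=0: 11 = 2^(2 + 1) + 2 + 1 (b=2); 2→3: 3^(3 + 1) + 3 + 1 = 85; 85−1 = 84
i=1: 84 = 3^(3 + 1) + 3 (b=3); 3→4: 4^(4 + 1) + 4 = 1028; 1028−1 = 1027
i=2: 1027 = 4^(4 + 1) + 3 (b=4); 4→5: 5^(5 + 1) + 3 = 15628; 15628−1 = 15627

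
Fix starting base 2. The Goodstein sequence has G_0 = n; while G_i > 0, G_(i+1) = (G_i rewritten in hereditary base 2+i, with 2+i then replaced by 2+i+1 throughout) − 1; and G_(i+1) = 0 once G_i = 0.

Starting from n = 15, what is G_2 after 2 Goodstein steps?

15 —HB2→ 2^(2 + 1) + 2^2 + 2 + 1 —bump→ 3^(3 + 1) + 3^3 + 3 + 1 = 112 —(−1)→ 111
111 —HB3→ 3^(3 + 1) + 3^3 + 3 —bump→ 4^(4 + 1) + 4^4 + 4 = 1284 —(−1)→ 1283
1283 —HB4→ 4^(4 + 1) + 4^4 + 3 —bump→ 5^(5 + 1) + 5^5 + 3 = 18753 —(−1)→ 18752

1283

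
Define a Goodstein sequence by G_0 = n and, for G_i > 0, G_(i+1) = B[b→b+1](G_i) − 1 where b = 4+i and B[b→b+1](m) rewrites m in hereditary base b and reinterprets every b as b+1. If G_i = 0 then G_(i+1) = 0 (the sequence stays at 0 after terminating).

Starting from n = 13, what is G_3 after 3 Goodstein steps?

18

G_0 = 13. HB_4(13) = 3·4 + 1. Bump = 16. G_1 = 15.
G_1 = 15. HB_5(15) = 3·5. Bump = 18. G_2 = 17.
G_2 = 17. HB_6(17) = 2·6 + 5. Bump = 19. G_3 = 18.
G_3 = 18. HB_7(18) = 2·7 + 4. Bump = 20. G_4 = 19.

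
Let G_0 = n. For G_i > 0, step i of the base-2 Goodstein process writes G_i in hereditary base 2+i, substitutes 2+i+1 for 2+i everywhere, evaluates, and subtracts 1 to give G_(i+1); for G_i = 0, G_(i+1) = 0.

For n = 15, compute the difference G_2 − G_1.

i=0: 15 = 2^(2 + 1) + 2^2 + 2 + 1 (b=2); 2→3: 3^(3 + 1) + 3^3 + 3 + 1 = 112; 112−1 = 111
i=1: 111 = 3^(3 + 1) + 3^3 + 3 (b=3); 3→4: 4^(4 + 1) + 4^4 + 4 = 1284; 1284−1 = 1283

1172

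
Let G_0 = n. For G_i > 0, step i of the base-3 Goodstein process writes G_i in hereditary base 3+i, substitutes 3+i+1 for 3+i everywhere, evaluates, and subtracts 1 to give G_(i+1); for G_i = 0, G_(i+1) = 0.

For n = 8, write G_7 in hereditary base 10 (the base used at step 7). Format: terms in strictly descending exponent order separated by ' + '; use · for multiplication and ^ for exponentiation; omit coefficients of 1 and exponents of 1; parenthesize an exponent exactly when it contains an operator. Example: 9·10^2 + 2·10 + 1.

10 + 1

step 0: 8 = 2·3 + 2; sub 4 for 3: 2·4 + 2; = 10; G_1 = 10−1 = 9
step 1: 9 = 2·4 + 1; sub 5 for 4: 2·5 + 1; = 11; G_2 = 11−1 = 10
step 2: 10 = 2·5; sub 6 for 5: 2·6; = 12; G_3 = 12−1 = 11
step 3: 11 = 6 + 5; sub 7 for 6: 7 + 5; = 12; G_4 = 12−1 = 11
step 4: 11 = 7 + 4; sub 8 for 7: 8 + 4; = 12; G_5 = 12−1 = 11
step 5: 11 = 8 + 3; sub 9 for 8: 9 + 3; = 12; G_6 = 12−1 = 11
step 6: 11 = 9 + 2; sub 10 for 9: 10 + 2; = 12; G_7 = 12−1 = 11
step 7: 11 = 10 + 1; sub 11 for 10: 11 + 1; = 12; G_8 = 12−1 = 11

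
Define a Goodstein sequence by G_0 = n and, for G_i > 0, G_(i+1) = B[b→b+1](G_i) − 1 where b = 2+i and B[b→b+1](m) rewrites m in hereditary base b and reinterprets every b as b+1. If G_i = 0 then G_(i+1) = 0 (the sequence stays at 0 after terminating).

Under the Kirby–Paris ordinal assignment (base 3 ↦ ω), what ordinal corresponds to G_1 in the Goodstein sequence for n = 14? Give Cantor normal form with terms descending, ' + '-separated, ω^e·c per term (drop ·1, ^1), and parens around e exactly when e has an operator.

(0) 14|_2 = 2^(2 + 1) + 2^2 + 2 ↦ 3^(3 + 1) + 3^3 + 3|_3 = 111 ⇒ 110
(1) 110|_3 = 3^(3 + 1) + 3^3 + 2 ↦ 4^(4 + 1) + 4^4 + 2|_4 = 1282 ⇒ 1281

ω^(ω + 1) + ω^ω + 2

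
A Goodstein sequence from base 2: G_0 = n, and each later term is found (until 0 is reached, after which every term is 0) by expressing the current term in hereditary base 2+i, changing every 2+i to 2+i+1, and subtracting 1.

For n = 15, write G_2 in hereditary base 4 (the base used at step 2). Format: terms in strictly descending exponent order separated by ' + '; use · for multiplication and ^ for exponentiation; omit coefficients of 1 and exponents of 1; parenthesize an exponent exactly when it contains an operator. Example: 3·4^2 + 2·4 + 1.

15 —HB2→ 2^(2 + 1) + 2^2 + 2 + 1 —bump→ 3^(3 + 1) + 3^3 + 3 + 1 = 112 —(−1)→ 111
111 —HB3→ 3^(3 + 1) + 3^3 + 3 —bump→ 4^(4 + 1) + 4^4 + 4 = 1284 —(−1)→ 1283

4^(4 + 1) + 4^4 + 3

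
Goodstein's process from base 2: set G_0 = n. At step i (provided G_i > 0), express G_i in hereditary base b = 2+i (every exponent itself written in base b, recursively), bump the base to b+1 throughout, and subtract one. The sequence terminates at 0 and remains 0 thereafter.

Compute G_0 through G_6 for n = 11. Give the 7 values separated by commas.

11, 84, 1027, 15627, 279937, 5764801, 134217727

G_0 = 11. HB_2(11) = 2^(2 + 1) + 2 + 1. Bump = 85. G_1 = 84.
G_1 = 84. HB_3(84) = 3^(3 + 1) + 3. Bump = 1028. G_2 = 1027.
G_2 = 1027. HB_4(1027) = 4^(4 + 1) + 3. Bump = 15628. G_3 = 15627.
G_3 = 15627. HB_5(15627) = 5^(5 + 1) + 2. Bump = 279938. G_4 = 279937.
G_4 = 279937. HB_6(279937) = 6^(6 + 1) + 1. Bump = 5764802. G_5 = 5764801.
G_5 = 5764801. HB_7(5764801) = 7^(7 + 1). Bump = 134217728. G_6 = 134217727.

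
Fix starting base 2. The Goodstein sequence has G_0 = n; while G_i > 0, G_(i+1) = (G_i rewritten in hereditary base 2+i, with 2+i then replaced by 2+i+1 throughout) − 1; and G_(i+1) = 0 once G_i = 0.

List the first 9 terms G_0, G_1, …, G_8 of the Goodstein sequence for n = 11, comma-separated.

step 0: 11 = 2^(2 + 1) + 2 + 1; sub 3 for 2: 3^(3 + 1) + 3 + 1; = 85; G_1 = 85−1 = 84
step 1: 84 = 3^(3 + 1) + 3; sub 4 for 3: 4^(4 + 1) + 4; = 1028; G_2 = 1028−1 = 1027
step 2: 1027 = 4^(4 + 1) + 3; sub 5 for 4: 5^(5 + 1) + 3; = 15628; G_3 = 15628−1 = 15627
step 3: 15627 = 5^(5 + 1) + 2; sub 6 for 5: 6^(6 + 1) + 2; = 279938; G_4 = 279938−1 = 279937
step 4: 279937 = 6^(6 + 1) + 1; sub 7 for 6: 7^(7 + 1) + 1; = 5764802; G_5 = 5764802−1 = 5764801
step 5: 5764801 = 7^(7 + 1); sub 8 for 7: 8^(8 + 1); = 134217728; G_6 = 134217728−1 = 134217727
step 6: 134217727 = 7·8^8 + 7·8^7 + 7·8^6 + 7·8^5 + 7·8^4 + 7·8^3 + 7·8^2 + 7·8 + 7; sub 9 for 8: 7·9^9 + 7·9^7 + 7·9^6 + 7·9^5 + 7·9^4 + 7·9^3 + 7·9^2 + 7·9 + 7; = 2749609303; G_7 = 2749609303−1 = 2749609302
step 7: 2749609302 = 7·9^9 + 7·9^7 + 7·9^6 + 7·9^5 + 7·9^4 + 7·9^3 + 7·9^2 + 7·9 + 6; sub 10 for 9: 7·10^10 + 7·10^7 + 7·10^6 + 7·10^5 + 7·10^4 + 7·10^3 + 7·10^2 + 7·10 + 6; = 70077777776; G_8 = 70077777776−1 = 70077777775

11, 84, 1027, 15627, 279937, 5764801, 134217727, 2749609302, 70077777775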